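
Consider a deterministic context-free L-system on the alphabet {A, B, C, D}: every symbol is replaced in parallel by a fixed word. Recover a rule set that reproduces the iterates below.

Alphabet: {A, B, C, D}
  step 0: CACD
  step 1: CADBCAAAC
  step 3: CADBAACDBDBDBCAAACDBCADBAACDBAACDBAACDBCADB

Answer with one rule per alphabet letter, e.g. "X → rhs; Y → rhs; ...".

  step 0 ⇒ step 1: CACD ⇒ CA·DB·CA·AAC
    A ↦ DB
    C ↦ CA
    D ↦ AAC
    B ↦ DB  (constrained at step 1)

A->DB, B->DB, C->CA, D->AAC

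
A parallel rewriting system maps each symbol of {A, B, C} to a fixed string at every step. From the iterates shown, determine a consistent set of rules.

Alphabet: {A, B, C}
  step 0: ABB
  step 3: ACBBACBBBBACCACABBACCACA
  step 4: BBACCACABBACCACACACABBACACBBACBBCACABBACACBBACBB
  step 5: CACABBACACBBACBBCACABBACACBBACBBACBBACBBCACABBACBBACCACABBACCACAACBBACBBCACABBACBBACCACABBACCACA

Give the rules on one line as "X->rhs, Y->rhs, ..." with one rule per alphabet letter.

  step 4 ⇒ step 5: BBACCACABBACCACACACABBACACBBACBBCACABBACACBBACBB ⇒ CA·CA·BB·AC·AC·BB·AC·BB·CA·CA·BB·AC·AC·BB·AC·BB·AC·BB·AC·BB·CA·CA·BB·AC·BB·AC·CA·CA·BB·AC·CA·CA·AC·BB·AC·BB·CA·CA·BB·AC·BB·AC·CA·CA·BB·AC·CA·CA
    A ↦ BB
    B ↦ CA
    C ↦ AC

A->BB, B->CA, C->AC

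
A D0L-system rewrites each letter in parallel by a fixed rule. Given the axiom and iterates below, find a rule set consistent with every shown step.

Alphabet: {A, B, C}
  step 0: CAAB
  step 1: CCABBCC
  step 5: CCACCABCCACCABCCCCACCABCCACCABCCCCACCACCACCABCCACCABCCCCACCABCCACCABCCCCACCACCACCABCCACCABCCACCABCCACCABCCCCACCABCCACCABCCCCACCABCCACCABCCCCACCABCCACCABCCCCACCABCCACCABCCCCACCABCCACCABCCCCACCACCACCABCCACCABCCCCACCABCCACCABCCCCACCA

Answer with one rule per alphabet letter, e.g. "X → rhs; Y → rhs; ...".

A->B, B->CC, C->CCA

  step 0 ⇒ step 1: CAAB ⇒ CCA·B·B·CC
    A ↦ B
    B ↦ CC
    C ↦ CCA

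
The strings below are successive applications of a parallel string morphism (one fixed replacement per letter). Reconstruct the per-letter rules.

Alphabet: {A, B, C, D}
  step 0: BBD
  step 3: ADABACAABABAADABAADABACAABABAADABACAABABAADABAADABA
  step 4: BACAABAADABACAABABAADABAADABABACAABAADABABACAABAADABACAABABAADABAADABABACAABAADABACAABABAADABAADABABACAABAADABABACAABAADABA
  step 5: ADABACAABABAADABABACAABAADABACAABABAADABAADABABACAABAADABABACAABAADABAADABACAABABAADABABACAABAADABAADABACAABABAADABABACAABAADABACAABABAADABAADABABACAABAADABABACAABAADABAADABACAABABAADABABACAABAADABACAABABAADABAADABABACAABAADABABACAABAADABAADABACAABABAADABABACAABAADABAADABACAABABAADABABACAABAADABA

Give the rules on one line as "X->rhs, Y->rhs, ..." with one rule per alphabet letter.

A->BA, B->ADA, C->CAA, D->CAA

  step 4 ⇒ step 5: BACAABAADABACAABABAADABAADABABACAABAADABABACAABAADABACAABABAADABAADABABACAABAADABACAABABAADABAADABABACAABAADABABACAABAADABA ⇒ ADA·BA·CAA·BA·BA·ADA·BA·BA·CAA·BA·ADA·BA·CAA·BA·BA·ADA·BA·ADA·BA·BA·CAA·BA·ADA·BA·BA·CAA·BA·ADA·BA·ADA·BA·CAA·BA·BA·ADA·BA·BA·CAA·BA·ADA·BA·ADA·BA·CAA·BA·BA·ADA·BA·BA·CAA·BA·ADA·BA·CAA·BA·BA·ADA·BA·ADA·BA·BA·CAA·BA·ADA·BA·BA·CAA·BA·ADA·BA·ADA·BA·CAA·BA·BA·ADA·BA·BA·CAA·BA·ADA·BA·CAA·BA·BA·ADA·BA·ADA·BA·BA·CAA·BA·ADA·BA·BA·CAA·BA·ADA·BA·ADA·BA·CAA·BA·BA·ADA·BA·BA·CAA·BA·ADA·BA·ADA·BA·CAA·BA·BA·ADA·BA·BA·CAA·BA·ADA·BA
    A ↦ BA
    B ↦ ADA
    C ↦ CAA
    D ↦ CAA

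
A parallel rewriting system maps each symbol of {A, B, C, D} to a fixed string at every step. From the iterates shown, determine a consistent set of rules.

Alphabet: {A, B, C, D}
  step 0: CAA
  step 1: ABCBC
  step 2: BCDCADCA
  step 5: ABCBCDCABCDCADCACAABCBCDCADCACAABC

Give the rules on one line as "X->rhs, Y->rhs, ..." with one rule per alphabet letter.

  step 1 ⇒ step 2: ABCBC ⇒ BC·DC·A·DC·A
    A ↦ BC
    B ↦ DC
    C ↦ A
    D ↦ CA  (constrained at step 2)

A->BC, B->DC, C->A, D->CA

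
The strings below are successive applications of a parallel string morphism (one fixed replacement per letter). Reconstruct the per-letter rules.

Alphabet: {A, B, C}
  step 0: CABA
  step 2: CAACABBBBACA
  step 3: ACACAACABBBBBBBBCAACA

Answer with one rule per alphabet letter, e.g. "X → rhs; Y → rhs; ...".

  step 2 ⇒ step 3: CAACABBBBACA ⇒ A·CA·CA·A·CA·BB·BB·BB·BB·CA·A·CA
    A ↦ CA
    B ↦ BB
    C ↦ A

A->CA, B->BB, C->A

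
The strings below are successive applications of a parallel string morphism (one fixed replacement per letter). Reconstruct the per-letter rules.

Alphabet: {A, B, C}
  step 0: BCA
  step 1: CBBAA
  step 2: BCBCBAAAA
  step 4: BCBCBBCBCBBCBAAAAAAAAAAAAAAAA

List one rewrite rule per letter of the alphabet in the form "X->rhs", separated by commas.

  step 1 ⇒ step 2: CBBAA ⇒ B·CB·CB·AA·AA
    A ↦ AA
    B ↦ CB
    C ↦ B

A->AA, B->CB, C->B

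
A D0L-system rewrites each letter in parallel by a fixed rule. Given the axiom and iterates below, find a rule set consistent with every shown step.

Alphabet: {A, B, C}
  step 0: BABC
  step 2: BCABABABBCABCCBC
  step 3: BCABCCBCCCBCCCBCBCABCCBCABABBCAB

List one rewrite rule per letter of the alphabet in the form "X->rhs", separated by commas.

  step 2 ⇒ step 3: BCABABABBCABCCBC ⇒ BC·AB·CC·BC·CC·BC·CC·BC·BC·AB·CC·BC·AB·AB·BC·AB
    A ↦ CC
    B ↦ BC
    C ↦ AB

A->CC, B->BC, C->AB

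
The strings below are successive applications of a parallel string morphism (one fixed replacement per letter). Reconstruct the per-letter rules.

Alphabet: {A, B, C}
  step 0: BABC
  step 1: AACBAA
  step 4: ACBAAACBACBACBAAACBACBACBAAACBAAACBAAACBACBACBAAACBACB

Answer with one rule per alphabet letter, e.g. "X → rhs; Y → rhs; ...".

  step 0 ⇒ step 1: BABC ⇒ A·ACB·A·A
    A ↦ ACB
    B ↦ A
    C ↦ A

A->ACB, B->A, C->A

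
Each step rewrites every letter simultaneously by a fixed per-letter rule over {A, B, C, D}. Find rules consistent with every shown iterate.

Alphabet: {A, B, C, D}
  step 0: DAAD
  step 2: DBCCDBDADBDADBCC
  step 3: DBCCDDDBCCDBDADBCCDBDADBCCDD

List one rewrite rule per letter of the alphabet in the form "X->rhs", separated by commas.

  step 2 ⇒ step 3: DBCCDBDADBDADBCC ⇒ DB·CC·D·D·DB·CC·DB·DA·DB·CC·DB·DA·DB·CC·D·D
    A ↦ DA
    B ↦ CC
    C ↦ D
    D ↦ DB

A->DA, B->CC, C->D, D->DB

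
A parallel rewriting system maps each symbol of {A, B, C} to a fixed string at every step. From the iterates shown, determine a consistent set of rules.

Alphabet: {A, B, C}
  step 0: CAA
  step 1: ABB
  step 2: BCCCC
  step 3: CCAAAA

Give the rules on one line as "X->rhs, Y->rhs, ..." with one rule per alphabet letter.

A->B, B->CC, C->A

  step 2 ⇒ step 3: BCCCC ⇒ CC·A·A·A·A
    B ↦ CC
    C ↦ A
  step 0 ⇒ step 1: CAA ⇒ A·B·B
    A ↦ B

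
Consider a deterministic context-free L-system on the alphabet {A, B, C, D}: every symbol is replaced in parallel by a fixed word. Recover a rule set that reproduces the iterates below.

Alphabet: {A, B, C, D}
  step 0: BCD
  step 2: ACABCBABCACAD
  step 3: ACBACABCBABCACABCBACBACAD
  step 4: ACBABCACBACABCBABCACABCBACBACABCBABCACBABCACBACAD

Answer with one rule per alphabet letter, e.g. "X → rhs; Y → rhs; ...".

A->AC, B->ABC, C->B, D->AD

  step 3 ⇒ step 4: ACBACABCBABCACABCBACBACAD ⇒ AC·B·ABC·AC·B·AC·ABC·B·ABC·AC·ABC·B·AC·B·AC·ABC·B·ABC·AC·B·ABC·AC·B·AC·AD
    A ↦ AC
    B ↦ ABC
    C ↦ B
    D ↦ AD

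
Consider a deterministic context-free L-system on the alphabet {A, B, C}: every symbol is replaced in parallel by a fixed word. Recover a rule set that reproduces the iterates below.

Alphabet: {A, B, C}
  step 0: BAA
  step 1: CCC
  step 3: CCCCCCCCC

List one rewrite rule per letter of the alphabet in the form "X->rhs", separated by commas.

  step 0 ⇒ step 1: BAA ⇒ C·C·C
    A ↦ C
    B ↦ C
    C ↦ ABA  (constrained at step 1)

A->C, B->C, C->ABA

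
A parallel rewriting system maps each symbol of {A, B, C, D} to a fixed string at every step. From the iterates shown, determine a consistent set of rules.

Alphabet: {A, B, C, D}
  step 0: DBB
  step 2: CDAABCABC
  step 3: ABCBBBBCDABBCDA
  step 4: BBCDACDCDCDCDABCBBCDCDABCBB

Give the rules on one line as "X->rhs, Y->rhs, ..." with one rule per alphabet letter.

  step 3 ⇒ step 4: ABCBBBBCDABBCDA ⇒ BB·CD·A·CD·CD·CD·CD·A·BC·BB·CD·CD·A·BC·BB
    A ↦ BB
    B ↦ CD
    C ↦ A
    D ↦ BC

A->BB, B->CD, C->A, D->BC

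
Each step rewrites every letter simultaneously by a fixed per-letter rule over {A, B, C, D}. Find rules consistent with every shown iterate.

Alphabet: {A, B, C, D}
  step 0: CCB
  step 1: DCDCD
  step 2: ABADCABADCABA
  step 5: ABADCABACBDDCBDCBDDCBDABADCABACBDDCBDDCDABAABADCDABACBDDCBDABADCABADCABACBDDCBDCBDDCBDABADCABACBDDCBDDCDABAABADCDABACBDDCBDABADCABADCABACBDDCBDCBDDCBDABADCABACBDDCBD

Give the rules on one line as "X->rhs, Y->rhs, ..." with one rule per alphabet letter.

A->CBD, B->D, C->DC, D->ABA

  step 1 ⇒ step 2: DCDCD ⇒ ABA·DC·ABA·DC·ABA
    C ↦ DC
    D ↦ ABA
    A ↦ CBD  (constrained at step 2)
  step 0 ⇒ step 1: CCB ⇒ DC·DC·D
    B ↦ D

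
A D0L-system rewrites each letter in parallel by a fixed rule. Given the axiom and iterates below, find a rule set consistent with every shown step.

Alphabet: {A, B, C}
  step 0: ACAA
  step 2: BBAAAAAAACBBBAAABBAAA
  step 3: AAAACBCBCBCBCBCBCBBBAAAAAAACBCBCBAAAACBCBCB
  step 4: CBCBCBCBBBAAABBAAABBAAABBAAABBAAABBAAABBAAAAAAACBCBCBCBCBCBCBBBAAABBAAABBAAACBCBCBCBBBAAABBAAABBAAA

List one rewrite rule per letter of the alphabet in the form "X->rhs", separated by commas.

  step 3 ⇒ step 4: AAAACBCBCBCBCBCBCBBBAAAAAAACBCBCBAAAACBCBCB ⇒ CB·CB·CB·CB·BBA·AA·BBA·AA·BBA·AA·BBA·AA·BBA·AA·BBA·AA·BBA·AA·AA·AA·CB·CB·CB·CB·CB·CB·CB·BBA·AA·BBA·AA·BBA·AA·CB·CB·CB·CB·BBA·AA·BBA·AA·BBA·AA
    A ↦ CB
    B ↦ AA
    C ↦ BBA

A->CB, B->AA, C->BBA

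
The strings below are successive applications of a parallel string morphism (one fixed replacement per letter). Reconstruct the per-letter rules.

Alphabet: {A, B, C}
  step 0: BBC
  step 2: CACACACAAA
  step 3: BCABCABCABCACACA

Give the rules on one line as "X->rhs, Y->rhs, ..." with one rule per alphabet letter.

  step 2 ⇒ step 3: CACACACAAA ⇒ B·CA·B·CA·B·CA·B·CA·CA·CA
    A ↦ CA
    C ↦ B
    B ↦ AA  (constrained at step 0)

A->CA, B->AA, C->B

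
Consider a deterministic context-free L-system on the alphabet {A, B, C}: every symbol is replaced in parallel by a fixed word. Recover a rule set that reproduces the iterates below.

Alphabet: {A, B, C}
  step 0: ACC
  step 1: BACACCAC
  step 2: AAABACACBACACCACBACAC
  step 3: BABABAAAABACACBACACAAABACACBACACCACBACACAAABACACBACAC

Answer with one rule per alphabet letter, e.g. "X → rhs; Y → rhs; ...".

A->BA, B->AAA, C->CAC

  step 2 ⇒ step 3: AAABACACBACACCACBACAC ⇒ BA·BA·BA·AAA·BA·CAC·BA·CAC·AAA·BA·CAC·BA·CAC·CAC·BA·CAC·AAA·BA·CAC·BA·CAC
    A ↦ BA
    B ↦ AAA
    C ↦ CAC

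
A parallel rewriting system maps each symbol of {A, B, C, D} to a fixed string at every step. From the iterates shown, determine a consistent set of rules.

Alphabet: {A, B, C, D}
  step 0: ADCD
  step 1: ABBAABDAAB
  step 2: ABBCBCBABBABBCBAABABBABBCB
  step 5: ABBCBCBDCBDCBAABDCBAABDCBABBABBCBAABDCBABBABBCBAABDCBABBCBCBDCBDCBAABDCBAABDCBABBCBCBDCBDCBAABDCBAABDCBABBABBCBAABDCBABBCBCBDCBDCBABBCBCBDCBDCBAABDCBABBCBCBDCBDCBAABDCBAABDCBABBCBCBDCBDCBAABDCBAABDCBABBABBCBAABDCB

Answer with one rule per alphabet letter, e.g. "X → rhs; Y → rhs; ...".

  step 1 ⇒ step 2: ABBAABDAAB ⇒ ABB·CB·CB·ABB·ABB·CB·AAB·ABB·ABB·CB
    A ↦ ABB
    B ↦ CB
    D ↦ AAB
  step 0 ⇒ step 1: ADCD ⇒ ABB·AAB·D·AAB
    C ↦ D

A->ABB, B->CB, C->D, D->AAB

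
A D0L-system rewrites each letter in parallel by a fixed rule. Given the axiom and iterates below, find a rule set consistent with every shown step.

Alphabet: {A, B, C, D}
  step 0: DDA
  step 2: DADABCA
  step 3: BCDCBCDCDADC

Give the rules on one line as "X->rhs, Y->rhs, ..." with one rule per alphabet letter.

  step 2 ⇒ step 3: DADABCA ⇒ BC·DC·BC·DC·D·A·DC
    A ↦ DC
    B ↦ D
    C ↦ A
    D ↦ BC

A->DC, B->D, C->A, D->BC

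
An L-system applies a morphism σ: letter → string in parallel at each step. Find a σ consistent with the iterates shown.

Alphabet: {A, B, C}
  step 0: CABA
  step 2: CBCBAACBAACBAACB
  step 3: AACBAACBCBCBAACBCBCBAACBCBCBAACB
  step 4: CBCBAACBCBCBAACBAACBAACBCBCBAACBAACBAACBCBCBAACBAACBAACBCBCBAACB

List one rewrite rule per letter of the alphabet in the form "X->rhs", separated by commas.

  step 3 ⇒ step 4: AACBAACBCBCBAACBCBCBAACBCBCBAACB ⇒ CB·CB·AA·CB·CB·CB·AA·CB·AA·CB·AA·CB·CB·CB·AA·CB·AA·CB·AA·CB·CB·CB·AA·CB·AA·CB·AA·CB·CB·CB·AA·CB
    A ↦ CB
    B ↦ CB
    C ↦ AA

A->CB, B->CB, C->AA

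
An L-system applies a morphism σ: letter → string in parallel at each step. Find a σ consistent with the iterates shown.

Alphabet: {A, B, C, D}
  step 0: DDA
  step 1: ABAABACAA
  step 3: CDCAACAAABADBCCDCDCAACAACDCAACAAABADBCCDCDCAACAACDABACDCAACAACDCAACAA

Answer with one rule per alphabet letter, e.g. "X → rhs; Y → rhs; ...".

A->CAA, B->DBC, C->CD, D->ABA

  step 0 ⇒ step 1: DDA ⇒ ABA·ABA·CAA
    A ↦ CAA
    D ↦ ABA
    B ↦ DBC  (constrained at step 1)
    C ↦ CD  (constrained at step 1)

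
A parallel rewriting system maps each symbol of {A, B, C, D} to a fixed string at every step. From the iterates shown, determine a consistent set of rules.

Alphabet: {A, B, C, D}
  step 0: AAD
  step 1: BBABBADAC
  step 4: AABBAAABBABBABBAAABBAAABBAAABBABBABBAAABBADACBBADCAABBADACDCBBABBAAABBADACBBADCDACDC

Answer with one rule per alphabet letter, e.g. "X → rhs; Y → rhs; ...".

A->BBA, B->A, C->DC, D->DAC

  step 0 ⇒ step 1: AAD ⇒ BBA·BBA·DAC
    A ↦ BBA
    D ↦ DAC
    B ↦ A  (constrained at step 1)
    C ↦ DC  (constrained at step 1)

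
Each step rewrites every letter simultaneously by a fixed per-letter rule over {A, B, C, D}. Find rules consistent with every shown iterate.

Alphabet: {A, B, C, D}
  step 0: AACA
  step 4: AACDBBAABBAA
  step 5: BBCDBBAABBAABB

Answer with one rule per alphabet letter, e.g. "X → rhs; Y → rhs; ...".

A->B, B->A, C->CDB, D->B

  step 4 ⇒ step 5: AACDBBAABBAA ⇒ B·B·CDB·B·A·A·B·B·A·A·B·B
    A ↦ B
    B ↦ A
    C ↦ CDB
    D ↦ B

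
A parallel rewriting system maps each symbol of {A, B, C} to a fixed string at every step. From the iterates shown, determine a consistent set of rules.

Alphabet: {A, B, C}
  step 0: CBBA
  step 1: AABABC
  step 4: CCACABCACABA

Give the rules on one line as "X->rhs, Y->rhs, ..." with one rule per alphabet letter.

  step 0 ⇒ step 1: CBBA ⇒ A·AB·AB·C
    A ↦ C
    B ↦ AB
    C ↦ A

A->C, B->AB, C->A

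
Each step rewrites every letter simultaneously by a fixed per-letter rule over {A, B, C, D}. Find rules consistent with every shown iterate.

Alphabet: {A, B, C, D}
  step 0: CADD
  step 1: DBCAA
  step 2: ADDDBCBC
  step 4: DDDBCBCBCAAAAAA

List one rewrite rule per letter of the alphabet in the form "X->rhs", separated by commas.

A->BC, B->DD, C->D, D->A

  step 1 ⇒ step 2: DBCAA ⇒ A·DD·D·BC·BC
    A ↦ BC
    B ↦ DD
    C ↦ D
    D ↦ A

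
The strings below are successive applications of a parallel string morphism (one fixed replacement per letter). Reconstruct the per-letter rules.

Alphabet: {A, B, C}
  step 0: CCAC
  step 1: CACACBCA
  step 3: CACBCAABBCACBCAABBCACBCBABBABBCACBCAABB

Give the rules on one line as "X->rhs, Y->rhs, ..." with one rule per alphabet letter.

  step 0 ⇒ step 1: CCAC ⇒ CA·CA·CB·CA
    A ↦ CB
    C ↦ CA
    B ↦ ABB  (constrained at step 1)

A->CB, B->ABB, C->CA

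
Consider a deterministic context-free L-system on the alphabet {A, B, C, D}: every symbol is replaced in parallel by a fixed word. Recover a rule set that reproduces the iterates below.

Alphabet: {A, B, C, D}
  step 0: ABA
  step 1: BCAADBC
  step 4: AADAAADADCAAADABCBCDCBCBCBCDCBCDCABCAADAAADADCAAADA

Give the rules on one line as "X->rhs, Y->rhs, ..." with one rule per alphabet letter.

  step 0 ⇒ step 1: ABA ⇒ BC·AAD·BC
    A ↦ BC
    B ↦ AAD
    C ↦ A  (constrained at step 1)
    D ↦ DC  (constrained at step 1)

A->BC, B->AAD, C->A, D->DC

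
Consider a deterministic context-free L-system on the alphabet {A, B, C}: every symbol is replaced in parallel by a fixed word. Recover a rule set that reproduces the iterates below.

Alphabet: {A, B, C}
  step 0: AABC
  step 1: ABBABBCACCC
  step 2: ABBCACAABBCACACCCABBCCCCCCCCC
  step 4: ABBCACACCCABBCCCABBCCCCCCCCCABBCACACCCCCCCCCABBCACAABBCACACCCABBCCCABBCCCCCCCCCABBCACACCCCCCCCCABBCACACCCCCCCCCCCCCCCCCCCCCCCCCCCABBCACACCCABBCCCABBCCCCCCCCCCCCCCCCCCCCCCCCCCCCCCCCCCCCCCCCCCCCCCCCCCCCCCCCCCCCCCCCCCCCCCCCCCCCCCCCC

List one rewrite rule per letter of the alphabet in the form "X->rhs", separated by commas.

  step 1 ⇒ step 2: ABBABBCACCC ⇒ ABB·CA·CA·ABB·CA·CA·CCC·ABB·CCC·CCC·CCC
    A ↦ ABB
    B ↦ CA
    C ↦ CCC

A->ABB, B->CA, C->CCC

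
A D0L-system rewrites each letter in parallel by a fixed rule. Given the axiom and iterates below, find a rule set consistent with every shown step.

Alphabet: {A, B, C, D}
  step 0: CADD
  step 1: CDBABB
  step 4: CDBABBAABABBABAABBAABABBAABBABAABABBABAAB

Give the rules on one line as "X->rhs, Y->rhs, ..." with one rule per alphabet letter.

A->BA, B->AB, C->CD, D->B

  step 0 ⇒ step 1: CADD ⇒ CD·BA·B·B
    A ↦ BA
    C ↦ CD
    D ↦ B
    B ↦ AB  (constrained at step 1)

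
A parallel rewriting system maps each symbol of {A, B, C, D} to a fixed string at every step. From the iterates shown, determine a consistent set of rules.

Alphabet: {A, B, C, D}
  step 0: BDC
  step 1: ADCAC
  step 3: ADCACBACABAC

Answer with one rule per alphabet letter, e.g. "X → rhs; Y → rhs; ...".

  step 0 ⇒ step 1: BDC ⇒ A·DC·AC
    B ↦ A
    C ↦ AC
    D ↦ DC
    A ↦ B  (constrained at step 1)

A->B, B->A, C->AC, D->DC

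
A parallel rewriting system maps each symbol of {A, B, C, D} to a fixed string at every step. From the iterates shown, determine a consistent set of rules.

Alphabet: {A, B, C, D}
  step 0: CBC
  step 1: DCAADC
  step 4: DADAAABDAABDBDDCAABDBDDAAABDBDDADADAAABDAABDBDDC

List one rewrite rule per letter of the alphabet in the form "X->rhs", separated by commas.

A->DA, B->AA, C->DC, D->BD

  step 0 ⇒ step 1: CBC ⇒ DC·AA·DC
    B ↦ AA
    C ↦ DC
    A ↦ DA  (constrained at step 1)
    D ↦ BD  (constrained at step 1)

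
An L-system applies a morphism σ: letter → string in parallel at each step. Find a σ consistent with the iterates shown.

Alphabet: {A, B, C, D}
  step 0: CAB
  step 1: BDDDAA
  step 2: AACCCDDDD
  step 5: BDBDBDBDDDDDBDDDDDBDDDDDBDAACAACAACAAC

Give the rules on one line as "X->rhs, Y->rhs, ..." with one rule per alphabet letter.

  step 1 ⇒ step 2: BDDDAA ⇒ AA·C·C·C·DD·DD
    A ↦ DD
    B ↦ AA
    D ↦ C
  step 0 ⇒ step 1: CAB ⇒ BD·DD·AA
    C ↦ BD

A->DD, B->AA, C->BD, D->C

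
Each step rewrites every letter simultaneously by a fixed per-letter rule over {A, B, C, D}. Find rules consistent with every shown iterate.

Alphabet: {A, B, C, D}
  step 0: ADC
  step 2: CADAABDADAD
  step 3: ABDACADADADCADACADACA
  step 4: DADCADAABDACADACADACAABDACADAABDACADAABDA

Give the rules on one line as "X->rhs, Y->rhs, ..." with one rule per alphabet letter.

  step 3 ⇒ step 4: ABDACADADADCADACADACA ⇒ DA·D·CA·DA·AB·DA·CA·DA·CA·DA·CA·AB·DA·CA·DA·AB·DA·CA·DA·AB·DA
    A ↦ DA
    B ↦ D
    C ↦ AB
    D ↦ CA

A->DA, B->D, C->AB, D->CA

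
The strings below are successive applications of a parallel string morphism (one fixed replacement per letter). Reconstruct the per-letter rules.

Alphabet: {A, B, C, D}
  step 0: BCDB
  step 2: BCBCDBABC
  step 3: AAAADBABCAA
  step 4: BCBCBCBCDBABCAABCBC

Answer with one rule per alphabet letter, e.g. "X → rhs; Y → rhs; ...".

  step 3 ⇒ step 4: AAAADBABCAA ⇒ BC·BC·BC·BC·DB·A·BC·A·A·BC·BC
    A ↦ BC
    B ↦ A
    C ↦ A
    D ↦ DB

A->BC, B->A, C->A, D->DB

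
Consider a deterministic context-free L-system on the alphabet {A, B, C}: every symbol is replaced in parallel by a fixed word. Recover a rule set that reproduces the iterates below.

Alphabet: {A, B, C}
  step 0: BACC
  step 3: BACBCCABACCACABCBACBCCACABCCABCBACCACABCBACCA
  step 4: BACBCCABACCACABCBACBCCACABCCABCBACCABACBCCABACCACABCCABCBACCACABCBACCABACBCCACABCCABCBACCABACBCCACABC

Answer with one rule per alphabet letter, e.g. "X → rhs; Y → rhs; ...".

  step 3 ⇒ step 4: BACBCCABACCACABCBACBCCACABCCABCBACCACABCBACCA ⇒ BAC·BC·CA·BAC·CA·CA·BC·BAC·BC·CA·CA·BC·CA·BC·BAC·CA·BAC·BC·CA·BAC·CA·CA·BC·CA·BC·BAC·CA·CA·BC·BAC·CA·BAC·BC·CA·CA·BC·CA·BC·BAC·CA·BAC·BC·CA·CA·BC
    A ↦ BC
    B ↦ BAC
    C ↦ CA

A->BC, B->BAC, C->CA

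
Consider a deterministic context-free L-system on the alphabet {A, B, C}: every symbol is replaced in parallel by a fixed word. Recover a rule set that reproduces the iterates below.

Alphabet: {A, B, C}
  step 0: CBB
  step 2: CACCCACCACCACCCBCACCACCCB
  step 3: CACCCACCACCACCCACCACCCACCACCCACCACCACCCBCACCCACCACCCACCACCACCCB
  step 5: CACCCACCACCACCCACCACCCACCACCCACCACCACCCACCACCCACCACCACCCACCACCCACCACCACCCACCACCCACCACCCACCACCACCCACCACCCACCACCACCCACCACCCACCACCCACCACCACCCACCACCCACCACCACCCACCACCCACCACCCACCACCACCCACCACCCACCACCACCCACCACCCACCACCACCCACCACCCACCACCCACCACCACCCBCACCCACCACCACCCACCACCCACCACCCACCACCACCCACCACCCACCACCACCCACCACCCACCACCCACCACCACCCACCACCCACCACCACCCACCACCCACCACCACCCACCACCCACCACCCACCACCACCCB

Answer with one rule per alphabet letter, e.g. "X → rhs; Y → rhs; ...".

A->C, B->CCB, C->CAC

  step 2 ⇒ step 3: CACCCACCACCACCCBCACCACCCB ⇒ CAC·C·CAC·CAC·CAC·C·CAC·CAC·C·CAC·CAC·C·CAC·CAC·CAC·CCB·CAC·C·CAC·CAC·C·CAC·CAC·CAC·CCB
    A ↦ C
    B ↦ CCB
    C ↦ CAC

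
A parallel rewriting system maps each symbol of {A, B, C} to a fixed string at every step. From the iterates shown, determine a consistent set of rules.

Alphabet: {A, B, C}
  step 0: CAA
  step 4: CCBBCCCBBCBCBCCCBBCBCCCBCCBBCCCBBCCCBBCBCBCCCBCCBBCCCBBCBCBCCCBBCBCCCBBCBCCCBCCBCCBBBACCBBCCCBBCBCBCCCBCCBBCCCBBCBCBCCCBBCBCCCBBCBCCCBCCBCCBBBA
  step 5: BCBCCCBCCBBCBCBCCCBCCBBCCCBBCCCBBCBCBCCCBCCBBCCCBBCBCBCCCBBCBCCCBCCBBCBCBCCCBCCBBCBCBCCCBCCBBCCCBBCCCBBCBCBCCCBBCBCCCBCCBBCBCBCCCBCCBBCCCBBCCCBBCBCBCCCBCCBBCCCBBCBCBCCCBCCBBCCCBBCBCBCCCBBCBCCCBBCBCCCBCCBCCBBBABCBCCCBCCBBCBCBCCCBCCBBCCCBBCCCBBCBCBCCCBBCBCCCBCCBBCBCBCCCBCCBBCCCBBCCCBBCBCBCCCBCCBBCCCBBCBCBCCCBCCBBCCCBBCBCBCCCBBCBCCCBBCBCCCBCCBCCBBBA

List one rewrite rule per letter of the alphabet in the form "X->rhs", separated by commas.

A->BBA, B->CCB, C->BC

  step 4 ⇒ step 5: CCBBCCCBBCBCBCCCBBCBCCCBCCBBCCCBBCCCBBCBCBCCCBCCBBCCCBBCBCBCCCBBCBCCCBBCBCCCBCCBCCBBBACCBBCCCBBCBCBCCCBCCBBCCCBBCBCBCCCBBCBCCCBBCBCCCBCCBCCBBBA ⇒ BC·BC·CCB·CCB·BC·BC·BC·CCB·CCB·BC·CCB·BC·CCB·BC·BC·BC·CCB·CCB·BC·CCB·BC·BC·BC·CCB·BC·BC·CCB·CCB·BC·BC·BC·CCB·CCB·BC·BC·BC·CCB·CCB·BC·CCB·BC·CCB·BC·BC·BC·CCB·BC·BC·CCB·CCB·BC·BC·BC·CCB·CCB·BC·CCB·BC·CCB·BC·BC·BC·CCB·CCB·BC·CCB·BC·BC·BC·CCB·CCB·BC·CCB·BC·BC·BC·CCB·BC·BC·CCB·BC·BC·CCB·CCB·CCB·BBA·BC·BC·CCB·CCB·BC·BC·BC·CCB·CCB·BC·CCB·BC·CCB·BC·BC·BC·CCB·BC·BC·CCB·CCB·BC·BC·BC·CCB·CCB·BC·CCB·BC·CCB·BC·BC·BC·CCB·CCB·BC·CCB·BC·BC·BC·CCB·CCB·BC·CCB·BC·BC·BC·CCB·BC·BC·CCB·BC·BC·CCB·CCB·CCB·BBA
    A ↦ BBA
    B ↦ CCB
    C ↦ BC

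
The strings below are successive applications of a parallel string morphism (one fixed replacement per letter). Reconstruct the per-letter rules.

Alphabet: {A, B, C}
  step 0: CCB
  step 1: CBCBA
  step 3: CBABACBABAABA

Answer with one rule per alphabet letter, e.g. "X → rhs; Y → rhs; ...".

A->BA, B->A, C->CB

  step 0 ⇒ step 1: CCB ⇒ CB·CB·A
    B ↦ A
    C ↦ CB
    A ↦ BA  (constrained at step 1)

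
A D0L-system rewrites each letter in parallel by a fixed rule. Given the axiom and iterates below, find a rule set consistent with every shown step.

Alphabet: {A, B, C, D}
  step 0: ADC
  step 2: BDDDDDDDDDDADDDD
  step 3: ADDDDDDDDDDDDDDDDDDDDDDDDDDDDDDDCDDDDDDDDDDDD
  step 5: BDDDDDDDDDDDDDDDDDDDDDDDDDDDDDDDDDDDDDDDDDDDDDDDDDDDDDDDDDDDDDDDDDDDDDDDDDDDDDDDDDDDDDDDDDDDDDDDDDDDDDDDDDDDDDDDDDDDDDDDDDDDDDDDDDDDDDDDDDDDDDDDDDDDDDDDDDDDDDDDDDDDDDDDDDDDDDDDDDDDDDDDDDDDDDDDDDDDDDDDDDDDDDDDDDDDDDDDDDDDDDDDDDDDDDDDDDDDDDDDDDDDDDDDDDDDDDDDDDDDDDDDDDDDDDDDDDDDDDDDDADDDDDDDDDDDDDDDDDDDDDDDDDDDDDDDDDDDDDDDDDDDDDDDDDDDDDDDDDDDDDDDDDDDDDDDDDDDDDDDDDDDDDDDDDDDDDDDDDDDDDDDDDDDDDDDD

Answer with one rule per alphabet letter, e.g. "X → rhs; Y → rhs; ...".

  step 2 ⇒ step 3: BDDDDDDDDDDADDDD ⇒ AD·DDD·DDD·DDD·DDD·DDD·DDD·DDD·DDD·DDD·DDD·C·DDD·DDD·DDD·DDD
    A ↦ C
    B ↦ AD
    D ↦ DDD
    C ↦ BD  (constrained at step 0)

A->C, B->AD, C->BD, D->DDD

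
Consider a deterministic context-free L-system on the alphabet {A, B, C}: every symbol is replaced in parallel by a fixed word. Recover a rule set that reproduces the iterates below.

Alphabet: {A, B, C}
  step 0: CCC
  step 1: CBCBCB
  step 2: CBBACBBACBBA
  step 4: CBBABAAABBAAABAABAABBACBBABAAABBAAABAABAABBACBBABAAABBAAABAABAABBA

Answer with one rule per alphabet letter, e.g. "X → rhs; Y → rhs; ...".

  step 1 ⇒ step 2: CBCBCB ⇒ CB·BA·CB·BA·CB·BA
    B ↦ BA
    C ↦ CB
    A ↦ AAB  (constrained at step 2)

A->AAB, B->BA, C->CB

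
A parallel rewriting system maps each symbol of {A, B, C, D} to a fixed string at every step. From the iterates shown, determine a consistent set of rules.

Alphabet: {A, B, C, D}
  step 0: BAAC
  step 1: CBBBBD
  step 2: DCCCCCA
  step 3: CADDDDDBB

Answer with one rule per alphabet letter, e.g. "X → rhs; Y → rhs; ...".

  step 2 ⇒ step 3: DCCCCCA ⇒ CA·D·D·D·D·D·BB
    A ↦ BB
    C ↦ D
    D ↦ CA
  step 0 ⇒ step 1: BAAC ⇒ C·BB·BB·D
    B ↦ C

A->BB, B->C, C->D, D->CA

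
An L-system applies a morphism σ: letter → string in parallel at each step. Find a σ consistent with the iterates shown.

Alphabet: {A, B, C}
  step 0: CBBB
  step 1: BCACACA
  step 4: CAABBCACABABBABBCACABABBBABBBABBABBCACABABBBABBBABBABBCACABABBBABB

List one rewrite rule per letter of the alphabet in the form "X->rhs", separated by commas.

A->ABB, B->CA, C->B

  step 0 ⇒ step 1: CBBB ⇒ B·CA·CA·CA
    B ↦ CA
    C ↦ B
    A ↦ ABB  (constrained at step 1)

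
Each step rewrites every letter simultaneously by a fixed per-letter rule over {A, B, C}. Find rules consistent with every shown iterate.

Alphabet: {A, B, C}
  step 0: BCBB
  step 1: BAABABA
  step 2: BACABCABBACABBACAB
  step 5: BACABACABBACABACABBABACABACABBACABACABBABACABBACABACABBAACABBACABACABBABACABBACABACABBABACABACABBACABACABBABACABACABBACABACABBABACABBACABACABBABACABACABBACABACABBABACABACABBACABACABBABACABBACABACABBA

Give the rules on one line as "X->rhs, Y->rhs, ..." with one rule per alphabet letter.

  step 1 ⇒ step 2: BAABABA ⇒ BA·CAB·CAB·BA·CAB·BA·CAB
    A ↦ CAB
    B ↦ BA
  step 0 ⇒ step 1: BCBB ⇒ BA·A·BA·BA
    C ↦ A

A->CAB, B->BA, C->A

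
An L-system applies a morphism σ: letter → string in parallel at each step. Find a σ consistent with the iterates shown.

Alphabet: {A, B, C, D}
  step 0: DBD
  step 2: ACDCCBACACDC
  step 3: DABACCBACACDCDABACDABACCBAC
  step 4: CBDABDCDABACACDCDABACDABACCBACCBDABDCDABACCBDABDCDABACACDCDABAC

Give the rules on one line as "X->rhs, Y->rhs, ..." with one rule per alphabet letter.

A->DAB, B->DC, C->AC, D->CB

  step 3 ⇒ step 4: DABACCBACACDCDABACDABACCBAC ⇒ CB·DAB·DC·DAB·AC·AC·DC·DAB·AC·DAB·AC·CB·AC·CB·DAB·DC·DAB·AC·CB·DAB·DC·DAB·AC·AC·DC·DAB·AC
    A ↦ DAB
    B ↦ DC
    C ↦ AC
    D ↦ CB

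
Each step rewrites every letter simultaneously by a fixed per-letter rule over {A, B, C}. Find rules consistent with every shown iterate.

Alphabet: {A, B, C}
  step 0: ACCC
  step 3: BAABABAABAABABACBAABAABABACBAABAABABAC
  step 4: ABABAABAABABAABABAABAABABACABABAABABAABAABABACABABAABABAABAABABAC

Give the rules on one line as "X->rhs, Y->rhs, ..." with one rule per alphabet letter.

  step 3 ⇒ step 4: BAABABAABAABABACBAABAABABACBAABAABABAC ⇒ A·BA·BA·A·BA·A·BA·BA·A·BA·BA·A·BA·A·BA·BAC·A·BA·BA·A·BA·BA·A·BA·A·BA·BAC·A·BA·BA·A·BA·BA·A·BA·A·BA·BAC
    A ↦ BA
    B ↦ A
    C ↦ BAC

A->BA, B->A, C->BAC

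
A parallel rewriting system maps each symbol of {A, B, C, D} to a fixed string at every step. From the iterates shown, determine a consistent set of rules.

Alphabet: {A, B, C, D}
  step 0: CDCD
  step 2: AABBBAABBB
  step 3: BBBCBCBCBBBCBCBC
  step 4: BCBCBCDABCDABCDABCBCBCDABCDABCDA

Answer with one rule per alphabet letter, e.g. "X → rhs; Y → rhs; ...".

  step 3 ⇒ step 4: BBBCBCBCBBBCBCBC ⇒ BC·BC·BC·DA·BC·DA·BC·DA·BC·BC·BC·DA·BC·DA·BC·DA
    B ↦ BC
    C ↦ DA
  step 2 ⇒ step 3: AABBBAABBB ⇒ B·B·BC·BC·BC·B·B·BC·BC·BC
    A ↦ B
    D ↦ AA  (constrained at step 0)

A->B, B->BC, C->DA, D->AA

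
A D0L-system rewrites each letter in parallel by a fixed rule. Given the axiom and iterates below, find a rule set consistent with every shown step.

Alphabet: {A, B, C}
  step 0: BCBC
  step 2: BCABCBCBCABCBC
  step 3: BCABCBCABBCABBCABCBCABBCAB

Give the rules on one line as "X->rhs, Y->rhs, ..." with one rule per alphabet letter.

A->C, B->BC, C->AB

  step 2 ⇒ step 3: BCABCBCBCABCBC ⇒ BC·AB·C·BC·AB·BC·AB·BC·AB·C·BC·AB·BC·AB
    A ↦ C
    B ↦ BC
    C ↦ AB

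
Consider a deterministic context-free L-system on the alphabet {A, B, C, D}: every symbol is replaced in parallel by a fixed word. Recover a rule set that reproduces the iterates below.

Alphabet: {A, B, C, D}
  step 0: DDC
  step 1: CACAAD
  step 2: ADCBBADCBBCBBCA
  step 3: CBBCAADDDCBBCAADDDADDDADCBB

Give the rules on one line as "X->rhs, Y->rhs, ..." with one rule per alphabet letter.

  step 2 ⇒ step 3: ADCBBADCBBCBBCA ⇒ CBB·CA·AD·D·D·CBB·CA·AD·D·D·AD·D·D·AD·CBB
    A ↦ CBB
    B ↦ D
    C ↦ AD
    D ↦ CA

A->CBB, B->D, C->AD, D->CA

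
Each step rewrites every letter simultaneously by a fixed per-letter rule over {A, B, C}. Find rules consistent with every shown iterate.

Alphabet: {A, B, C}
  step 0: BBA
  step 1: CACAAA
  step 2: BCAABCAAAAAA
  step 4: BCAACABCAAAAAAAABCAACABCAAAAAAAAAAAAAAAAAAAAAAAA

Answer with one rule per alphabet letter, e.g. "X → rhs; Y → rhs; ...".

A->AA, B->CA, C->BC

  step 1 ⇒ step 2: CACAAA ⇒ BC·AA·BC·AA·AA·AA
    A ↦ AA
    C ↦ BC
  step 0 ⇒ step 1: BBA ⇒ CA·CA·AA
    B ↦ CA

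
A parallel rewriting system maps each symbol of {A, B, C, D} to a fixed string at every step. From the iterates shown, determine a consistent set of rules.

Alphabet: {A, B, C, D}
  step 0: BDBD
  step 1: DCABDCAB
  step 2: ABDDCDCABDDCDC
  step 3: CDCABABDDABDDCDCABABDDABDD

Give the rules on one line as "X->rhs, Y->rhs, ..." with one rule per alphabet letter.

A->C, B->DC, C->DD, D->AB

  step 2 ⇒ step 3: ABDDCDCABDDCDC ⇒ C·DC·AB·AB·DD·AB·DD·C·DC·AB·AB·DD·AB·DD
    A ↦ C
    B ↦ DC
    C ↦ DD
    D ↦ AB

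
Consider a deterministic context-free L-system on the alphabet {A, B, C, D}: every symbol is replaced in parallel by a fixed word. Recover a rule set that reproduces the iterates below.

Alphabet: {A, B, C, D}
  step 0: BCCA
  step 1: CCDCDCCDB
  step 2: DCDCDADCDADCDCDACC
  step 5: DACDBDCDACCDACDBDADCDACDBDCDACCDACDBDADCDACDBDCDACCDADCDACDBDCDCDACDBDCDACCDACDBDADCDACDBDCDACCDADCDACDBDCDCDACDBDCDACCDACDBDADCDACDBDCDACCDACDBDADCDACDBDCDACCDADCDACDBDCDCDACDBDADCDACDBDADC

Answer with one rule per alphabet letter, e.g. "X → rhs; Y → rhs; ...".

A->CDB, B->CC, C->DC, D->DA

  step 1 ⇒ step 2: CCDCDCCDB ⇒ DC·DC·DA·DC·DA·DC·DC·DA·CC
    B ↦ CC
    C ↦ DC
    D ↦ DA
  step 0 ⇒ step 1: BCCA ⇒ CC·DC·DC·CDB
    A ↦ CDB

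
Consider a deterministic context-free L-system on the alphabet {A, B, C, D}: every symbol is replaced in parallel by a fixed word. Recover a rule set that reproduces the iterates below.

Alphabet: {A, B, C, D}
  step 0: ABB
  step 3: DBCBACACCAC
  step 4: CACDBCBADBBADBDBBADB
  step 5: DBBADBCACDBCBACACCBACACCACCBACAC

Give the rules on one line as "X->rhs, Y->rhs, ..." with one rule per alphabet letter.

A->BA, B->C, C->DB, D->CA

  step 4 ⇒ step 5: CACDBCBADBBADBDBBADB ⇒ DB·BA·DB·CA·C·DB·C·BA·CA·C·C·BA·CA·C·CA·C·C·BA·CA·C
    A ↦ BA
    B ↦ C
    C ↦ DB
    D ↦ CA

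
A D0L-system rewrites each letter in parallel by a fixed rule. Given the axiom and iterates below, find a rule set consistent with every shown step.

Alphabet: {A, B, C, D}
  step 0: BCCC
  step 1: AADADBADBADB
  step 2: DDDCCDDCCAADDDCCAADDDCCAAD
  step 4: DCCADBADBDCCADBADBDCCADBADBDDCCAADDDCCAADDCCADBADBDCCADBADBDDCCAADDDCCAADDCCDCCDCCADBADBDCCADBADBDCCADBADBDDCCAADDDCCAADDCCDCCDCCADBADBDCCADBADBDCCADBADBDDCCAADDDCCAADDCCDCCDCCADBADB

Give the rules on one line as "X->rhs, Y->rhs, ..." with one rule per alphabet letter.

A->D, B->AAD, C->ADB, D->DCC

  step 1 ⇒ step 2: AADADBADBADB ⇒ D·D·DCC·D·DCC·AAD·D·DCC·AAD·D·DCC·AAD
    A ↦ D
    B ↦ AAD
    D ↦ DCC
  step 0 ⇒ step 1: BCCC ⇒ AAD·ADB·ADB·ADB
    C ↦ ADB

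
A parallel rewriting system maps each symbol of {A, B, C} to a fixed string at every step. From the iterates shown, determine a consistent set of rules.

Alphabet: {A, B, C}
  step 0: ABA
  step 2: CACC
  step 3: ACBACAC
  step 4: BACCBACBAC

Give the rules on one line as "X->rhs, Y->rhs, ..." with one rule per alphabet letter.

  step 3 ⇒ step 4: ACBACAC ⇒ B·AC·C·B·AC·B·AC
    A ↦ B
    B ↦ C
    C ↦ AC

A->B, B->C, C->AC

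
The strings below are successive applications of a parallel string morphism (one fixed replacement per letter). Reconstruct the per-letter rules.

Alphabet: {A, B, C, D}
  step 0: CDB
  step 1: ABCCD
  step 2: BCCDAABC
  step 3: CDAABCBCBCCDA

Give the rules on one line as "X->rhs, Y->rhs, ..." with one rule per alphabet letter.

A->BC, B->CD, C->A, D->BC

  step 2 ⇒ step 3: BCCDAABC ⇒ CD·A·A·BC·BC·BC·CD·A
    A ↦ BC
    B ↦ CD
    C ↦ A
    D ↦ BC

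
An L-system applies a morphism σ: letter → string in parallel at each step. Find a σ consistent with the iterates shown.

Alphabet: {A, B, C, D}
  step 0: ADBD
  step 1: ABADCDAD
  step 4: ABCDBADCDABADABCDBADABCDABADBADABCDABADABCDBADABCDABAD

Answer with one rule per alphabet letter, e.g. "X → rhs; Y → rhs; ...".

  step 0 ⇒ step 1: ADBD ⇒ AB·AD·CD·AD
    A ↦ AB
    B ↦ CD
    D ↦ AD
    C ↦ B  (constrained at step 1)

A->AB, B->CD, C->B, D->AD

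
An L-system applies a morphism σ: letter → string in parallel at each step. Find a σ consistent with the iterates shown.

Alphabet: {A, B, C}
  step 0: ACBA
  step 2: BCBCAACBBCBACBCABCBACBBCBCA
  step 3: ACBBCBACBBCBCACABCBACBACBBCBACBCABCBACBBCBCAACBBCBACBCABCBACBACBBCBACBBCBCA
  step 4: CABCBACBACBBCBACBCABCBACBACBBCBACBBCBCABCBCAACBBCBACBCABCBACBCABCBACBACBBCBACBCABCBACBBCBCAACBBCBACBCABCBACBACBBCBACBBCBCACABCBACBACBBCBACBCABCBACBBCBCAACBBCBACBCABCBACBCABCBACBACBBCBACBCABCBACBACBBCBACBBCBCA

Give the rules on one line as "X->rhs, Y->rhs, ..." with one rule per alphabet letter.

A->CA, B->ACB, C->BCB

  step 3 ⇒ step 4: ACBBCBACBBCBCACABCBACBACBBCBACBCABCBACBBCBCAACBBCBACBCABCBACBACBBCBACBBCBCA ⇒ CA·BCB·ACB·ACB·BCB·ACB·CA·BCB·ACB·ACB·BCB·ACB·BCB·CA·BCB·CA·ACB·BCB·ACB·CA·BCB·ACB·CA·BCB·ACB·ACB·BCB·ACB·CA·BCB·ACB·BCB·CA·ACB·BCB·ACB·CA·BCB·ACB·ACB·BCB·ACB·BCB·CA·CA·BCB·ACB·ACB·BCB·ACB·CA·BCB·ACB·BCB·CA·ACB·BCB·ACB·CA·BCB·ACB·CA·BCB·ACB·ACB·BCB·ACB·CA·BCB·ACB·ACB·BCB·ACB·BCB·CA
    A ↦ CA
    B ↦ ACB
    C ↦ BCB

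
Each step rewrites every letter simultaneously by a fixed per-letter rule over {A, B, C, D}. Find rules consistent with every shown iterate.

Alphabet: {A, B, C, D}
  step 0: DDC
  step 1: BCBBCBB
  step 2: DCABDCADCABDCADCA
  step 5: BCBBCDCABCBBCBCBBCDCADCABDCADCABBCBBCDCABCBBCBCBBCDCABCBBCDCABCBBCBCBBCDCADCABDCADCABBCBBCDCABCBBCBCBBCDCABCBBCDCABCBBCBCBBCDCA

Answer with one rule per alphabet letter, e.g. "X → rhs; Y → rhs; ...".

  step 1 ⇒ step 2: BCBBCBB ⇒ DCA·B·DCA·DCA·B·DCA·DCA
    B ↦ DCA
    C ↦ B
    A ↦ C  (constrained at step 2)
  step 0 ⇒ step 1: DDC ⇒ BCB·BCB·B
    D ↦ BCB

A->C, B->DCA, C->B, D->BCB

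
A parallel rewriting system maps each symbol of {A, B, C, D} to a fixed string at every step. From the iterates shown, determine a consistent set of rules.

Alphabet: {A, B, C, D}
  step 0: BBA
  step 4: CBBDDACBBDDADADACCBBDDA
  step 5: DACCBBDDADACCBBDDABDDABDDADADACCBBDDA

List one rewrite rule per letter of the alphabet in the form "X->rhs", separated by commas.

A->DDA, B->C, C->DA, D->B

  step 4 ⇒ step 5: CBBDDACBBDDADADACCBBDDA ⇒ DA·C·C·B·B·DDA·DA·C·C·B·B·DDA·B·DDA·B·DDA·DA·DA·C·C·B·B·DDA
    A ↦ DDA
    B ↦ C
    C ↦ DA
    D ↦ B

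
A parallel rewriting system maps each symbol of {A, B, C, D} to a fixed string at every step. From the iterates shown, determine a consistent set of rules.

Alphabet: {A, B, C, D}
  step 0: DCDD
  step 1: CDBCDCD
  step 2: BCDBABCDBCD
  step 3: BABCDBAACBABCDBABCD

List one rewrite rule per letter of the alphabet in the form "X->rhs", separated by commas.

  step 2 ⇒ step 3: BCDBABCDBCD ⇒ BA·B·CD·BA·AC·BA·B·CD·BA·B·CD
    A ↦ AC
    B ↦ BA
    C ↦ B
    D ↦ CD

A->AC, B->BA, C->B, D->CD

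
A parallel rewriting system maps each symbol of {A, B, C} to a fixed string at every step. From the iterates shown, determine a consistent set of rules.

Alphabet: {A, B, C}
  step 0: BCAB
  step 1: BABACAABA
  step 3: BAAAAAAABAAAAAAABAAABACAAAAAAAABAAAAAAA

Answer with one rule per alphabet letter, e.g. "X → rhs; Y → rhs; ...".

A->AA, B->BA, C->BAC

  step 0 ⇒ step 1: BCAB ⇒ BA·BAC·AA·BA
    A ↦ AA
    B ↦ BA
    C ↦ BAC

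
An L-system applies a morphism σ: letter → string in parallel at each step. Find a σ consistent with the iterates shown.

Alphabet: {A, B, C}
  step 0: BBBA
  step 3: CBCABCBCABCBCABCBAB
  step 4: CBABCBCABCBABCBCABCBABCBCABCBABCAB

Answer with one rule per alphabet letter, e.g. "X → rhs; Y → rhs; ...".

A->C, B->AB, C->CB

  step 3 ⇒ step 4: CBCABCBCABCBCABCBAB ⇒ CB·AB·CB·C·AB·CB·AB·CB·C·AB·CB·AB·CB·C·AB·CB·AB·C·AB
    A ↦ C
    B ↦ AB
    C ↦ CB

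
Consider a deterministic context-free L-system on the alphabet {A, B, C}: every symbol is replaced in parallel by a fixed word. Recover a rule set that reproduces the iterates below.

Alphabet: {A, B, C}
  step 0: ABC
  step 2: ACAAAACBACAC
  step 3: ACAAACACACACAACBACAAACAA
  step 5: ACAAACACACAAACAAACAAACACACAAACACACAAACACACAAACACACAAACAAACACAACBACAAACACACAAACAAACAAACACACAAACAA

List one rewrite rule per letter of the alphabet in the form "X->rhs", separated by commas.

  step 2 ⇒ step 3: ACAAAACBACAC ⇒ AC·AA·AC·AC·AC·AC·AA·CB·AC·AA·AC·AA
    A ↦ AC
    B ↦ CB
    C ↦ AA

A->AC, B->CB, C->AA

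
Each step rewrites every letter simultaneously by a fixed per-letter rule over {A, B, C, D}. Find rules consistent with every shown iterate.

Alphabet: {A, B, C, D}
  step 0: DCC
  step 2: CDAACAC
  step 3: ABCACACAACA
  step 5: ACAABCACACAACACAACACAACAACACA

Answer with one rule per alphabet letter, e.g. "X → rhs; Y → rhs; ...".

A->AC, B->CD, C->A, D->BC

  step 2 ⇒ step 3: CDAACAC ⇒ A·BC·AC·AC·A·AC·A
    A ↦ AC
    C ↦ A
    D ↦ BC
    B ↦ CD  (constrained at step 3)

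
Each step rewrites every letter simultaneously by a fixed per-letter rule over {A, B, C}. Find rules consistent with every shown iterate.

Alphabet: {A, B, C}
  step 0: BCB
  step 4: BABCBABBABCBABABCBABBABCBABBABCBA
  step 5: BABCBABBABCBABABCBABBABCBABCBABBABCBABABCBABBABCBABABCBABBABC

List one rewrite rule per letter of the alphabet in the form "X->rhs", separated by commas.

A->BC, B->BA, C->B

  step 4 ⇒ step 5: BABCBABBABCBABABCBABBABCBABBABCBA ⇒ BA·BC·BA·B·BA·BC·BA·BA·BC·BA·B·BA·BC·BA·BC·BA·B·BA·BC·BA·BA·BC·BA·B·BA·BC·BA·BA·BC·BA·B·BA·BC
    A ↦ BC
    B ↦ BA
    C ↦ B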